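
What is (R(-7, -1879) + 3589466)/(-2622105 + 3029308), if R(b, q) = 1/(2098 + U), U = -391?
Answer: 6127218463/695095521 ≈ 8.8149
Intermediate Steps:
R(b, q) = 1/1707 (R(b, q) = 1/(2098 - 391) = 1/1707)
(R(-7, -1879) + 3589466)/(-2622105 + 3029308) = (1/1707 + 3589466)/(-2622105 + 3029308) = (6127218463/1707)/407203 = (6127218463/1707)*(1/407203) = 6127218463/695095521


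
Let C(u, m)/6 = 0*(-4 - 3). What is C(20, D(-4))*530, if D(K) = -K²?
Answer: 0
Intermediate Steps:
C(u, m) = 0 (C(u, m) = 6*(0*(-4 - 3)) = 6*(0*(-7)) = 6*0 = 0)
C(20, D(-4))*530 = 0*530 = 0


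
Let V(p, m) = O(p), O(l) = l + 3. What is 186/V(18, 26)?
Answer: 62/7 ≈ 8.8571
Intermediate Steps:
O(l) = 3 + l
V(p, m) = 3 + p
186/V(18, 26) = 186/(3 + 18) = 186/21 = 186*(1/21) = 62/7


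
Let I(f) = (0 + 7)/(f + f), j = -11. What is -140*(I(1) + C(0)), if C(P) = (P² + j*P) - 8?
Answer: 630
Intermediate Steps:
I(f) = 7/(2*f) (I(f) = 7/((2*f)) = 7*(1/(2*f)) = 7/(2*f))
C(P) = -8 + P² - 11*P (C(P) = (P² - 11*P) - 8 = -8 + P² - 11*P)
-140*(I(1) + C(0)) = -140*((7/2)/1 + (-8 + 0² - 11*0)) = -140*((7/2)*1 + (-8 + 0 + 0)) = -140*(7/2 - 8) = -140*(-9/2) = 630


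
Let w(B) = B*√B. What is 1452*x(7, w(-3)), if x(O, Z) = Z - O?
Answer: -10164 - 4356*I*√3 ≈ -10164.0 - 7544.8*I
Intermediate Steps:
w(B) = B^(3/2)
1452*x(7, w(-3)) = 1452*((-3)^(3/2) - 1*7) = 1452*(-3*I*√3 - 7) = 1452*(-7 - 3*I*√3) = -10164 - 4356*I*√3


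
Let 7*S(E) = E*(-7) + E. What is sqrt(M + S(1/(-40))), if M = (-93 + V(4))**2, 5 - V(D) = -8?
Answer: sqrt(31360105)/70 ≈ 80.000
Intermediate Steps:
V(D) = 13 (V(D) = 5 - 1*(-8) = 5 + 8 = 13)
S(E) = -6*E/7 (S(E) = (E*(-7) + E)/7 = (-7*E + E)/7 = (-6*E)/7 = -6*E/7)
M = 6400 (M = (-93 + 13)**2 = (-80)**2 = 6400)
sqrt(M + S(1/(-40))) = sqrt(6400 - 6/7/(-40)) = sqrt(6400 - 6/7*(-1/40)) = sqrt(6400 + 3/140) = sqrt(896003/140) = sqrt(31360105)/70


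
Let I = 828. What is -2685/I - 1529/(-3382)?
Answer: -1302443/466716 ≈ -2.7907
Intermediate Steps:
-2685/I - 1529/(-3382) = -2685/828 - 1529/(-3382) = -2685*1/828 - 1529*(-1/3382) = -895/276 + 1529/3382 = -1302443/466716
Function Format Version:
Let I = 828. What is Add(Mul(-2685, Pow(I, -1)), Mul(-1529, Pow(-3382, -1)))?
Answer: Rational(-1302443, 466716) ≈ -2.7907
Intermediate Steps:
Add(Mul(-2685, Pow(I, -1)), Mul(-1529, Pow(-3382, -1))) = Add(Mul(-2685, Pow(828, -1)), Mul(-1529, Pow(-3382, -1))) = Add(Mul(-2685, Rational(1, 828)), Mul(-1529, Rational(-1, 3382))) = Add(Rational(-895, 276), Rational(1529, 3382)) = Rational(-1302443, 466716)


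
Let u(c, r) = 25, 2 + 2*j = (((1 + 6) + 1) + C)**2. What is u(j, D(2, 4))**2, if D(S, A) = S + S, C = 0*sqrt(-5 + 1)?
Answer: 625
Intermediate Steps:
C = 0 (C = 0*sqrt(-4) = 0*(2*I) = 0)
D(S, A) = 2*S
j = 31 (j = -1 + (((1 + 6) + 1) + 0)**2/2 = -1 + ((7 + 1) + 0)**2/2 = -1 + (8 + 0)**2/2 = -1 + (1/2)*8**2 = -1 + (1/2)*64 = -1 + 32 = 31)
u(j, D(2, 4))**2 = 25**2 = 625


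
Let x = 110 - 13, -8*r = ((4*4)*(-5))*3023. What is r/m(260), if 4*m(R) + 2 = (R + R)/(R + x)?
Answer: -21584220/97 ≈ -2.2252e+5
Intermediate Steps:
r = 30230 (r = -(4*4)*(-5)*3023/8 = -16*(-5)*3023/8 = -(-10)*3023 = -⅛*(-241840) = 30230)
x = 97
m(R) = -½ + R/(2*(97 + R)) (m(R) = -½ + ((R + R)/(R + 97))/4 = -½ + ((2*R)/(97 + R))/4 = -½ + (2*R/(97 + R))/4 = -½ + R/(2*(97 + R)))
r/m(260) = 30230/((-97/(194 + 2*260))) = 30230/((-97/(194 + 520))) = 30230/((-97/714)) = 30230/((-97*1/714)) = 30230/(-97/714) = 30230*(-714/97) = -21584220/97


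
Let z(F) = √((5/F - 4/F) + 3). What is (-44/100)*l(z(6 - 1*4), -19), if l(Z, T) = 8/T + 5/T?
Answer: 143/475 ≈ 0.30105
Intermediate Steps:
z(F) = √(3 + 1/F) (z(F) = √(1/F + 3) = √(3 + 1/F))
l(Z, T) = 13/T
(-44/100)*l(z(6 - 1*4), -19) = (-44/100)*(13/(-19)) = (-44*1/100)*(13*(-1/19)) = -11/25*(-13/19) = 143/475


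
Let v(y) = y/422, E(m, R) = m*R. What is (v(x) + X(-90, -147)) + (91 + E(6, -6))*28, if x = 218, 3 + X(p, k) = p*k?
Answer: 3115946/211 ≈ 14768.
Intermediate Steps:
X(p, k) = -3 + k*p (X(p, k) = -3 + p*k = -3 + k*p)
E(m, R) = R*m
v(y) = y/422 (v(y) = y*(1/422) = y/422)
(v(x) + X(-90, -147)) + (91 + E(6, -6))*28 = ((1/422)*218 + (-3 - 147*(-90))) + (91 - 6*6)*28 = (109/211 + (-3 + 13230)) + (91 - 36)*28 = (109/211 + 13227) + 55*28 = 2791006/211 + 1540 = 3115946/211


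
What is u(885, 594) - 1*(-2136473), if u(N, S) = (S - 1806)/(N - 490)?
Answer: 843905623/395 ≈ 2.1365e+6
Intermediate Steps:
u(N, S) = (-1806 + S)/(-490 + N)
u(885, 594) - 1*(-2136473) = (-1806 + 594)/(-490 + 885) - 1*(-2136473) = -1212/395 + 2136473 = 843905623/395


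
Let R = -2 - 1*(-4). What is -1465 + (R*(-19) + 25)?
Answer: -1478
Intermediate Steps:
R = 2 (R = -2 + 4 = 2)
-1465 + (R*(-19) + 25) = -1465 + (2*(-19) + 25) = -1465 + (-38 + 25) = -1465 - 13 = -1478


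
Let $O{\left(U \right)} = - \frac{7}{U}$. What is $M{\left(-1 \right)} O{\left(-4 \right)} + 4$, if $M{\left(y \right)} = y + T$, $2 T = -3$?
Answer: $- \frac{3}{8} \approx -0.375$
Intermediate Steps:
$T = - \frac{3}{2}$ ($T = \frac{1}{2} \left(-3\right) = - \frac{3}{2} \approx -1.5$)
$M{\left(y \right)} = - \frac{3}{2} + y$ ($M{\left(y \right)} = y - \frac{3}{2} = - \frac{3}{2} + y$)
$M{\left(-1 \right)} O{\left(-4 \right)} + 4 = \left(- \frac{3}{2} - 1\right) \left(- \frac{7}{-4}\right) + 4 = - \frac{5 \left(\left(-7\right) \left(- \frac{1}{4}\right)\right)}{2} + 4 = \left(- \frac{5}{2}\right) \frac{7}{4} + 4 = - \frac{35}{8} + 4 = - \frac{3}{8}$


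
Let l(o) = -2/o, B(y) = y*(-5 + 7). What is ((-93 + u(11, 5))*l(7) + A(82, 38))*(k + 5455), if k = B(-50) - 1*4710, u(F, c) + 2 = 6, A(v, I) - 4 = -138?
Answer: -490200/7 ≈ -70029.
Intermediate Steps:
B(y) = 2*y (B(y) = y*2 = 2*y)
A(v, I) = -134 (A(v, I) = 4 - 138 = -134)
u(F, c) = 4 (u(F, c) = -2 + 6 = 4)
k = -4810 (k = 2*(-50) - 1*4710 = -100 - 4710 = -4810)
((-93 + u(11, 5))*l(7) + A(82, 38))*(k + 5455) = ((-93 + 4)*(-2/7) - 134)*(-4810 + 5455) = (-(-178)/7 - 134)*645 = (-89*(-2/7) - 134)*645 = (178/7 - 134)*645 = -760/7*645 = -490200/7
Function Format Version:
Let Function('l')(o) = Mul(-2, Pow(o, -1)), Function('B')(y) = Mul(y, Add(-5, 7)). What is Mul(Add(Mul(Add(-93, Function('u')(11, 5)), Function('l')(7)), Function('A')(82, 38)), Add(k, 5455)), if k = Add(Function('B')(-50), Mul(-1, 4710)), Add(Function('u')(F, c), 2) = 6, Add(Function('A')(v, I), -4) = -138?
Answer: Rational(-490200, 7) ≈ -70029.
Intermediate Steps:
Function('B')(y) = Mul(2, y) (Function('B')(y) = Mul(y, 2) = Mul(2, y))
Function('A')(v, I) = -134 (Function('A')(v, I) = Add(4, -138) = -134)
Function('u')(F, c) = 4 (Function('u')(F, c) = Add(-2, 6) = 4)
k = -4810 (k = Add(Mul(2, -50), Mul(-1, 4710)) = Add(-100, -4710) = -4810)
Mul(Add(Mul(Add(-93, Function('u')(11, 5)), Function('l')(7)), Function('A')(82, 38)), Add(k, 5455)) = Mul(Add(Mul(Add(-93, 4), Mul(-2, Pow(7, -1))), -134), Add(-4810, 5455)) = Mul(Add(Mul(-89, Mul(-2, Rational(1, 7))), -134), 645) = Mul(Add(Mul(-89, Rational(-2, 7)), -134), 645) = Mul(Add(Rational(178, 7), -134), 645) = Mul(Rational(-760, 7), 645) = Rational(-490200, 7)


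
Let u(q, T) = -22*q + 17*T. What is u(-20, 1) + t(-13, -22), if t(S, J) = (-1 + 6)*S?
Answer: 392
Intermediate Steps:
t(S, J) = 5*S
u(-20, 1) + t(-13, -22) = (-22*(-20) + 17*1) + 5*(-13) = (440 + 17) - 65 = 457 - 65 = 392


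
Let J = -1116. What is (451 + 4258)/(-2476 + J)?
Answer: -4709/3592 ≈ -1.3110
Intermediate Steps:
(451 + 4258)/(-2476 + J) = (451 + 4258)/(-2476 - 1116) = 4709/(-3592) = 4709*(-1/3592) = -4709/3592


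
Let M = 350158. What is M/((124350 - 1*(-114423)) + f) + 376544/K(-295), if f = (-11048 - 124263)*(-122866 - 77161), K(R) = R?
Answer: -1019157450676387/798449719015 ≈ -1276.4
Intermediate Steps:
f = 27065853397 (f = -135311*(-200027) = 27065853397)
M/((124350 - 1*(-114423)) + f) + 376544/K(-295) = 350158/((124350 - 1*(-114423)) + 27065853397) + 376544/(-295) = 350158/((124350 + 114423) + 27065853397) + 376544*(-1/295) = 350158/(238773 + 27065853397) - 376544/295 = 350158/27066092170 - 376544/295 = 350158*(1/27066092170) - 376544/295 = 175079/13533046085 - 376544/295 = -1019157450676387/798449719015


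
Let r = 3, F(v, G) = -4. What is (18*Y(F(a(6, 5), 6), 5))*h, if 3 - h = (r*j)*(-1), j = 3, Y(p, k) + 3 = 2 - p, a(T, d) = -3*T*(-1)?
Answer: 648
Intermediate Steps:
a(T, d) = 3*T
Y(p, k) = -1 - p (Y(p, k) = -3 + (2 - p) = -1 - p)
h = 12 (h = 3 - 3*3*(-1) = 3 - 9*(-1) = 3 - 1*(-9) = 3 + 9 = 12)
(18*Y(F(a(6, 5), 6), 5))*h = (18*(-1 - 1*(-4)))*12 = (18*(-1 + 4))*12 = (18*3)*12 = 54*12 = 648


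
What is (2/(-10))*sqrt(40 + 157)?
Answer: -sqrt(197)/5 ≈ -2.8071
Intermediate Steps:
(2/(-10))*sqrt(40 + 157) = (2*(-1/10))*sqrt(197) = -sqrt(197)/5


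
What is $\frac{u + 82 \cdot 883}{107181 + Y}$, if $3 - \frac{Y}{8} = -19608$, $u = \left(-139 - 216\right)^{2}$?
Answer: $\frac{5363}{7137} \approx 0.75144$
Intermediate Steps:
$u = 126025$ ($u = \left(-355\right)^{2} = 126025$)
$Y = 156888$ ($Y = 24 - -156864 = 24 + 156864 = 156888$)
$\frac{u + 82 \cdot 883}{107181 + Y} = \frac{126025 + 82 \cdot 883}{107181 + 156888} = \frac{126025 + 72406}{264069} = 198431 \cdot \frac{1}{264069} = \frac{5363}{7137}$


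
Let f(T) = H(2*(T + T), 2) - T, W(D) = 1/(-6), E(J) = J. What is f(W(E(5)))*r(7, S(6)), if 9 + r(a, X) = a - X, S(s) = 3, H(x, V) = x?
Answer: 5/2 ≈ 2.5000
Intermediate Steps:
W(D) = -1/6
f(T) = 3*T (f(T) = 2*(T + T) - T = 2*(2*T) - T = 4*T - T = 3*T)
r(a, X) = -9 + a - X (r(a, X) = -9 + (a - X) = -9 + a - X)
f(W(E(5)))*r(7, S(6)) = (3*(-1/6))*(-9 + 7 - 1*3) = -(-9 + 7 - 3)/2 = -1/2*(-5) = 5/2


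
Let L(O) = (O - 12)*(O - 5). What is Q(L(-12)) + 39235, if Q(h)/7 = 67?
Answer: 39704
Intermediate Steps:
L(O) = (-12 + O)*(-5 + O)
Q(h) = 469 (Q(h) = 7*67 = 469)
Q(L(-12)) + 39235 = 469 + 39235 = 39704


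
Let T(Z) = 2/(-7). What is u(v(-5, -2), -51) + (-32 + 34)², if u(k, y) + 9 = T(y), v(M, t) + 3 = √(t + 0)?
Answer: -37/7 ≈ -5.2857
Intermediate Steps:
T(Z) = -2/7 (T(Z) = 2*(-⅐) = -2/7)
v(M, t) = -3 + √t (v(M, t) = -3 + √(t + 0) = -3 + √t)
u(k, y) = -65/7 (u(k, y) = -9 - 2/7 = -65/7)
u(v(-5, -2), -51) + (-32 + 34)² = -65/7 + (-32 + 34)² = -65/7 + 2² = -65/7 + 4 = -37/7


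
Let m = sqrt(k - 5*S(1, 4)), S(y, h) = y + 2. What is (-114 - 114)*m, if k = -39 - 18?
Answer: -1368*I*sqrt(2) ≈ -1934.6*I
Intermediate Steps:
S(y, h) = 2 + y
k = -57
m = 6*I*sqrt(2) (m = sqrt(-57 - 5*(2 + 1)) = sqrt(-57 - 5*3) = sqrt(-57 - 15) = sqrt(-72) = 6*I*sqrt(2) ≈ 8.4853*I)
(-114 - 114)*m = (-114 - 114)*(6*I*sqrt(2)) = -1368*I*sqrt(2)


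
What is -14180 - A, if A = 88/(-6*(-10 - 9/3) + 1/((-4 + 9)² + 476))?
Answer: -554184308/39079 ≈ -14181.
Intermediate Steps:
A = 44088/39079 (A = 88/(-6*(-10 - 9*⅓) + 1/(5² + 476)) = 88/(-6*(-10 - 3) + 1/(25 + 476)) = 88/(-6*(-13) + 1/501) = 88/(78 + 1/501) = 88/(39079/501) = (501/39079)*88 = 44088/39079 ≈ 1.1282)
-14180 - A = -14180 - 1*44088/39079 = -14180 - 44088/39079 = -554184308/39079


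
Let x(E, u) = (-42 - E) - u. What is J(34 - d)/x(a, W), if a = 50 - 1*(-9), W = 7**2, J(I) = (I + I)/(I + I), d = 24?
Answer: -1/150 ≈ -0.0066667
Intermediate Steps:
J(I) = 1 (J(I) = (2*I)/((2*I)) = (2*I)*(1/(2*I)) = 1)
W = 49
a = 59 (a = 50 + 9 = 59)
x(E, u) = -42 - E - u
J(34 - d)/x(a, W) = 1/(-42 - 1*59 - 1*49) = 1/(-42 - 59 - 49) = 1/(-150) = 1*(-1/150) = -1/150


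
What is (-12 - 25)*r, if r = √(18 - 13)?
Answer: -37*√5 ≈ -82.734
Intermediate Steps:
r = √5 ≈ 2.2361
(-12 - 25)*r = (-12 - 25)*√5 = -37*√5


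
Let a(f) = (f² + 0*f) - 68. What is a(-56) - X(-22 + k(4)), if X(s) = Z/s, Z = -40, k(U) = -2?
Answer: 9199/3 ≈ 3066.3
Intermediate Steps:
a(f) = -68 + f² (a(f) = (f² + 0) - 68 = f² - 68 = -68 + f²)
X(s) = -40/s
a(-56) - X(-22 + k(4)) = (-68 + (-56)²) - (-40)/(-22 - 2) = (-68 + 3136) - (-40)/(-24) = 3068 - (-40)*(-1)/24 = 3068 - 1*5/3 = 3068 - 5/3 = 9199/3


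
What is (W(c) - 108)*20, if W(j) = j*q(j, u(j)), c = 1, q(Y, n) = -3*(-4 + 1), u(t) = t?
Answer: -1980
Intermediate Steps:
q(Y, n) = 9 (q(Y, n) = -3*(-3) = 9)
W(j) = 9*j (W(j) = j*9 = 9*j)
(W(c) - 108)*20 = (9*1 - 108)*20 = (9 - 108)*20 = -99*20 = -1980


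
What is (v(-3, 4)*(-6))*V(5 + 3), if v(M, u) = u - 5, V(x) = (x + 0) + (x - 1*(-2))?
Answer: 108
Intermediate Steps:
V(x) = 2 + 2*x (V(x) = x + (x + 2) = x + (2 + x) = 2 + 2*x)
v(M, u) = -5 + u
(v(-3, 4)*(-6))*V(5 + 3) = ((-5 + 4)*(-6))*(2 + 2*(5 + 3)) = (-1*(-6))*(2 + 2*8) = 6*(2 + 16) = 6*18 = 108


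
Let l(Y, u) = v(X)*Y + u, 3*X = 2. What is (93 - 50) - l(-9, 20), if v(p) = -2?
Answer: 5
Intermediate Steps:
X = ⅔ (X = (⅓)*2 = ⅔ ≈ 0.66667)
l(Y, u) = u - 2*Y (l(Y, u) = -2*Y + u = u - 2*Y)
(93 - 50) - l(-9, 20) = (93 - 50) - (20 - 2*(-9)) = 43 - (20 + 18) = 43 - 1*38 = 43 - 38 = 5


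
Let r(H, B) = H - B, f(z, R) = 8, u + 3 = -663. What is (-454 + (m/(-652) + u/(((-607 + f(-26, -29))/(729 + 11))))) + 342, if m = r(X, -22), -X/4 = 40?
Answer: 138836483/195274 ≈ 710.98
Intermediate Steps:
u = -666 (u = -3 - 663 = -666)
X = -160 (X = -4*40 = -160)
m = -138 (m = -160 - 1*(-22) = -160 + 22 = -138)
(-454 + (m/(-652) + u/(((-607 + f(-26, -29))/(729 + 11))))) + 342 = (-454 + (-138/(-652) - 666*(729 + 11)/(-607 + 8))) + 342 = (-454 + (-138*(-1/652) - 666/((-599/740)))) + 342 = (-454 + (69/326 - 666/((-599*1/740)))) + 342 = (-454 + (69/326 - 666/(-599/740))) + 342 = (-454 + (69/326 - 666*(-740/599))) + 342 = (-454 + (69/326 + 492840/599)) + 342 = (-454 + 160707171/195274) + 342 = 72052775/195274 + 342 = 138836483/195274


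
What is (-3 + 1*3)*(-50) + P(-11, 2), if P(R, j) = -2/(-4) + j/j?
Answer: 3/2 ≈ 1.5000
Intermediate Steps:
P(R, j) = 3/2 (P(R, j) = -2*(-¼) + 1 = ½ + 1 = 3/2)
(-3 + 1*3)*(-50) + P(-11, 2) = (-3 + 1*3)*(-50) + 3/2 = (-3 + 3)*(-50) + 3/2 = 0*(-50) + 3/2 = 0 + 3/2 = 3/2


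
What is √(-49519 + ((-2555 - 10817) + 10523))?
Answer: 4*I*√3273 ≈ 228.84*I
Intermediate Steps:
√(-49519 + ((-2555 - 10817) + 10523)) = √(-49519 + (-13372 + 10523)) = √(-49519 - 2849) = √(-52368) = 4*I*√3273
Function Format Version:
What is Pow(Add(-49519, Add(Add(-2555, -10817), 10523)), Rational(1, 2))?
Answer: Mul(4, I, Pow(3273, Rational(1, 2))) ≈ Mul(228.84, I)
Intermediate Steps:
Pow(Add(-49519, Add(Add(-2555, -10817), 10523)), Rational(1, 2)) = Pow(Add(-49519, Add(-13372, 10523)), Rational(1, 2)) = Pow(Add(-49519, -2849), Rational(1, 2)) = Pow(-52368, Rational(1, 2)) = Mul(4, I, Pow(3273, Rational(1, 2)))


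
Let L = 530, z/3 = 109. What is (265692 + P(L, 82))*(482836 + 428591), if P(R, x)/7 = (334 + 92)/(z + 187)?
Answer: 62236186596045/257 ≈ 2.4216e+11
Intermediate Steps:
z = 327 (z = 3*109 = 327)
P(R, x) = 1491/257 (P(R, x) = 7*((334 + 92)/(327 + 187)) = 7*(426/514) = 7*(426*(1/514)) = 7*(213/257) = 1491/257)
(265692 + P(L, 82))*(482836 + 428591) = (265692 + 1491/257)*(482836 + 428591) = (68284335/257)*911427 = 62236186596045/257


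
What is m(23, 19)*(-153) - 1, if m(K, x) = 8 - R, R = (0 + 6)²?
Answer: 4283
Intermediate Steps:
R = 36 (R = 6² = 36)
m(K, x) = -28 (m(K, x) = 8 - 1*36 = 8 - 36 = -28)
m(23, 19)*(-153) - 1 = -28*(-153) - 1 = 4284 - 1 = 4283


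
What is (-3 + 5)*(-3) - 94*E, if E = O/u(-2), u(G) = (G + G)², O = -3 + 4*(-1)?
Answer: 281/8 ≈ 35.125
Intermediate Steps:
O = -7 (O = -3 - 4 = -7)
u(G) = 4*G² (u(G) = (2*G)² = 4*G²)
E = -7/16 (E = -7/(4*(-2)²) = -7/(4*4) = -7/16 ≈ -0.43750)
(-3 + 5)*(-3) - 94*E = (-3 + 5)*(-3) - 94*(-7/16) = 2*(-3) + 329/8 = -6 + 329/8 = 281/8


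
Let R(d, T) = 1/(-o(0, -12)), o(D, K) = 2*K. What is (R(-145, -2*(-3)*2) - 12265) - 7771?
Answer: -480863/24 ≈ -20036.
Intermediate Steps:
R(d, T) = 1/24 (R(d, T) = 1/(-2*(-12)) = 1/(-1*(-24)) = 1/24)
(R(-145, -2*(-3)*2) - 12265) - 7771 = (1/24 - 12265) - 7771 = -294359/24 - 7771 = -480863/24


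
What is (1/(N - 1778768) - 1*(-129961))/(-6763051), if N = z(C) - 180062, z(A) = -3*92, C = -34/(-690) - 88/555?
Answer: -254607374865/13249533792406 ≈ -0.019216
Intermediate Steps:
C = -93/851 (C = -34*(-1/690) - 88*1/555 = 17/345 - 88/555 = -93/851 ≈ -0.10928)
z(A) = -276
N = -180338 (N = -276 - 180062 = -180338)
(1/(N - 1778768) - 1*(-129961))/(-6763051) = (1/(-180338 - 1778768) - 1*(-129961))/(-6763051) = (1/(-1959106) + 129961)*(-1/6763051) = (-1/1959106 + 129961)*(-1/6763051) = (254607374865/1959106)*(-1/6763051) = -254607374865/13249533792406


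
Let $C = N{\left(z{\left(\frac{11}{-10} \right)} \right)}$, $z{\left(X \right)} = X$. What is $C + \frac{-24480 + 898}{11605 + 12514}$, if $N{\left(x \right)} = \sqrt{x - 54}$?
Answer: $- \frac{23582}{24119} + \frac{i \sqrt{5510}}{10} \approx -0.97774 + 7.4229 i$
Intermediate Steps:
$N{\left(x \right)} = \sqrt{-54 + x}$
$C = \frac{i \sqrt{5510}}{10}$ ($C = \sqrt{-54 + \frac{11}{-10}} = \sqrt{-54 + 11 \left(- \frac{1}{10}\right)} = \sqrt{-54 - \frac{11}{10}} = \sqrt{- \frac{551}{10}} = \frac{i \sqrt{5510}}{10} \approx 7.4229 i$)
$C + \frac{-24480 + 898}{11605 + 12514} = \frac{i \sqrt{5510}}{10} + \frac{-24480 + 898}{11605 + 12514} = \frac{i \sqrt{5510}}{10} - \frac{23582}{24119} = - \frac{23582}{24119} + \frac{i \sqrt{5510}}{10}$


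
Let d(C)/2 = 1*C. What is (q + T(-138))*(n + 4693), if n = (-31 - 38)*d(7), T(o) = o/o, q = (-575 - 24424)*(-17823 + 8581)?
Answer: 861088908793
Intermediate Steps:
d(C) = 2*C (d(C) = 2*(1*C) = 2*C)
q = 231040758 (q = -24999*(-9242) = 231040758)
T(o) = 1
n = -966 (n = (-31 - 38)*(2*7) = -69*14 = -966)
(q + T(-138))*(n + 4693) = (231040758 + 1)*(-966 + 4693) = 231040759*3727 = 861088908793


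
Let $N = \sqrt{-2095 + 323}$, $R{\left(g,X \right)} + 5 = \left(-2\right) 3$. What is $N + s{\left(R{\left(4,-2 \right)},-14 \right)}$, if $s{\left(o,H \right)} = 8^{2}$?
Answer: $64 + 2 i \sqrt{443} \approx 64.0 + 42.095 i$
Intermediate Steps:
$R{\left(g,X \right)} = -11$ ($R{\left(g,X \right)} = -5 - 6 = -11$)
$s{\left(o,H \right)} = 64$
$N = 2 i \sqrt{443}$ ($N = \sqrt{-1772} = 2 i \sqrt{443} \approx 42.095 i$)
$N + s{\left(R{\left(4,-2 \right)},-14 \right)} = 2 i \sqrt{443} + 64 = 64 + 2 i \sqrt{443}$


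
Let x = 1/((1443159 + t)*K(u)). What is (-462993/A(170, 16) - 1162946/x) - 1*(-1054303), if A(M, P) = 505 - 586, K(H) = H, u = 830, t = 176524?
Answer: -42211562611083868/27 ≈ -1.5634e+15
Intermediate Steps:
x = 1/1344336890 (x = 1/((1443159 + 176524)*830) = (1/830)/1619683 = (1/1619683)*(1/830) = 1/1344336890 ≈ 7.4386e-10)
A(M, P) = -81
(-462993/A(170, 16) - 1162946/x) - 1*(-1054303) = (-462993/(-81) - 1162946/1/1344336890) - 1*(-1054303) = (-462993*(-1/81) - 1162946*1344336890) + 1054303 = (154331/27 - 1563391208877940) + 1054303 = -42211562639550049/27 + 1054303 = -42211562611083868/27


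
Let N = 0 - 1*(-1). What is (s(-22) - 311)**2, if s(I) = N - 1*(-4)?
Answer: 93636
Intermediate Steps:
N = 1 (N = 0 + 1 = 1)
s(I) = 5 (s(I) = 1 - 1*(-4) = 1 + 4 = 5)
(s(-22) - 311)**2 = (5 - 311)**2 = (-306)**2 = 93636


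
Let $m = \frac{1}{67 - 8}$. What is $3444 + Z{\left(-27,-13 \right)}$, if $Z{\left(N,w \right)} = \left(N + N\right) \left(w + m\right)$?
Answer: $\frac{244560}{59} \approx 4145.1$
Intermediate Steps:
$m = \frac{1}{59} \approx 0.016949$
$Z{\left(N,w \right)} = 2 N \left(\frac{1}{59} + w\right)$ ($Z{\left(N,w \right)} = \left(N + N\right) \left(w + \frac{1}{59}\right) = 2 N \left(\frac{1}{59} + w\right)$)
$3444 + Z{\left(-27,-13 \right)} = 3444 + \frac{2}{59} \left(-27\right) \left(1 + 59 \left(-13\right)\right) = 3444 + \frac{2}{59} \left(-27\right) \left(1 - 767\right) = 3444 + \frac{2}{59} \left(-27\right) \left(-766\right) = 3444 + \frac{41364}{59} = \frac{244560}{59}$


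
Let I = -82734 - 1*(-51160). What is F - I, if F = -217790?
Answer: -186216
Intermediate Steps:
I = -31574 (I = -82734 + 51160 = -31574)
F - I = -217790 - 1*(-31574) = -217790 + 31574 = -186216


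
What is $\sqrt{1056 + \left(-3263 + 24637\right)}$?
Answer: $\sqrt{22430} \approx 149.77$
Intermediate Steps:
$\sqrt{1056 + \left(-3263 + 24637\right)} = \sqrt{1056 + 21374} = \sqrt{22430}$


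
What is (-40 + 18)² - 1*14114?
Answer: -13630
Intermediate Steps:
(-40 + 18)² - 1*14114 = (-22)² - 14114 = 484 - 14114 = -13630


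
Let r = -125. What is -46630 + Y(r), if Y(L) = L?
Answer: -46755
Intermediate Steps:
-46630 + Y(r) = -46630 - 125 = -46755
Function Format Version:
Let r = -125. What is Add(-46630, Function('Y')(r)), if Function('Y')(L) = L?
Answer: -46755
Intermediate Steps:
Add(-46630, Function('Y')(r)) = Add(-46630, -125) = -46755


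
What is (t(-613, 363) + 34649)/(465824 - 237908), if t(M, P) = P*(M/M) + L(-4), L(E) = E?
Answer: 8752/56979 ≈ 0.15360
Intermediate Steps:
t(M, P) = -4 + P (t(M, P) = P*(M/M) - 4 = P*1 - 4 = P - 4 = -4 + P)
(t(-613, 363) + 34649)/(465824 - 237908) = ((-4 + 363) + 34649)/(465824 - 237908) = (359 + 34649)/227916 = 35008*(1/227916) = 8752/56979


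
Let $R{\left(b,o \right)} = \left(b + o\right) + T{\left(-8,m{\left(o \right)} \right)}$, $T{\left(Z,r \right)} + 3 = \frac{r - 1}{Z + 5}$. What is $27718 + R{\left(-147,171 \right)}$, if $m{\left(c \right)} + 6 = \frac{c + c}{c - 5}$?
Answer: $\frac{6907421}{249} \approx 27741.0$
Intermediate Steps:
$m{\left(c \right)} = -6 + \frac{2 c}{-5 + c}$ ($m{\left(c \right)} = -6 + \frac{c + c}{c - 5} = -6 + \frac{2 c}{-5 + c}$)
$T{\left(Z,r \right)} = -3 + \frac{-1 + r}{5 + Z}$ ($T{\left(Z,r \right)} = -3 + \frac{r - 1}{Z + 5} = -3 + \frac{-1 + r}{5 + Z}$)
$R{\left(b,o \right)} = - \frac{8}{3} + b + o - \frac{2 \left(15 - 2 o\right)}{3 \left(-5 + o\right)}$ ($R{\left(b,o \right)} = \left(b + o\right) + \frac{-16 + \frac{2 \left(15 - 2 o\right)}{-5 + o} - -24}{5 - 8} = \left(b + o\right) + \frac{-16 + \frac{2 \left(15 - 2 o\right)}{-5 + o} + 24}{-3} = \left(b + o\right) - \frac{8 + \frac{2 \left(15 - 2 o\right)}{-5 + o}}{3} = \left(b + o\right) - \left(\frac{8}{3} + \frac{2 \left(15 - 2 o\right)}{3 \left(-5 + o\right)}\right) = - \frac{8}{3} + b + o - \frac{2 \left(15 - 2 o\right)}{3 \left(-5 + o\right)}$)
$27718 + R{\left(-147,171 \right)} = 27718 + \frac{10 - 684 + 3 \left(-5 + 171\right) \left(-147 + 171\right)}{3 \left(-5 + 171\right)} = 27718 + \frac{10 - 684 + 3 \cdot 166 \cdot 24}{3 \cdot 166} = 27718 + \frac{1}{3} \cdot \frac{1}{166} \left(10 - 684 + 11952\right) = 27718 + \frac{1}{3} \cdot \frac{1}{166} \cdot 11278 = 27718 + \frac{5639}{249} = \frac{6907421}{249}$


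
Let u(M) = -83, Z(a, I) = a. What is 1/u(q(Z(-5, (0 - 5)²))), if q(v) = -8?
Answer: -1/83 ≈ -0.012048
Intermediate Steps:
1/u(q(Z(-5, (0 - 5)²))) = 1/(-83) = -1/83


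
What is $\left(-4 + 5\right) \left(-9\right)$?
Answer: $-9$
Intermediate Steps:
$\left(-4 + 5\right) \left(-9\right) = 1 \left(-9\right) = -9$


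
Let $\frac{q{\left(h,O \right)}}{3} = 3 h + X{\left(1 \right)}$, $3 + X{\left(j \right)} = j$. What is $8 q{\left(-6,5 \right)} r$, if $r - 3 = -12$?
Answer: $4320$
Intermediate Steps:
$r = -9$ ($r = 3 - 12 = -9$)
$X{\left(j \right)} = -3 + j$
$q{\left(h,O \right)} = -6 + 9 h$ ($q{\left(h,O \right)} = 3 \left(3 h + \left(-3 + 1\right)\right) = 3 \left(3 h - 2\right) = 3 \left(-2 + 3 h\right) = -6 + 9 h$)
$8 q{\left(-6,5 \right)} r = 8 \left(-6 + 9 \left(-6\right)\right) \left(-9\right) = 8 \left(-6 - 54\right) \left(-9\right) = 8 \left(-60\right) \left(-9\right) = \left(-480\right) \left(-9\right) = 4320$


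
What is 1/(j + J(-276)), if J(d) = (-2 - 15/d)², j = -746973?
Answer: -8464/6322347431 ≈ -1.3387e-6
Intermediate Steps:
1/(j + J(-276)) = 1/(-746973 + (15 + 2*(-276))²/(-276)²) = 1/(-746973 + (15 - 552)²/76176) = 1/(-746973 + (1/76176)*(-537)²) = 1/(-746973 + (1/76176)*288369) = 1/(-746973 + 32041/8464) = 1/(-6322347431/8464) = -8464/6322347431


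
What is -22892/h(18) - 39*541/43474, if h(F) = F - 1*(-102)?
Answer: -62358668/326055 ≈ -191.25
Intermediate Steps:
h(F) = 102 + F (h(F) = F + 102 = 102 + F)
-22892/h(18) - 39*541/43474 = -22892/(102 + 18) - 39*541/43474 = -22892/120 - 21099*1/43474 = -22892*1/120 - 21099/43474 = -5723/30 - 21099/43474 = -62358668/326055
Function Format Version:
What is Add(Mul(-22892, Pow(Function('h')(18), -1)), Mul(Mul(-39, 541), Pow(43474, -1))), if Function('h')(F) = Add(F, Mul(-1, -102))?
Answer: Rational(-62358668, 326055) ≈ -191.25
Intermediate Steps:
Function('h')(F) = Add(102, F) (Function('h')(F) = Add(F, 102) = Add(102, F))
Add(Mul(-22892, Pow(Function('h')(18), -1)), Mul(Mul(-39, 541), Pow(43474, -1))) = Add(Mul(-22892, Pow(Add(102, 18), -1)), Mul(Mul(-39, 541), Pow(43474, -1))) = Add(Mul(-22892, Pow(120, -1)), Mul(-21099, Rational(1, 43474))) = Add(Mul(-22892, Rational(1, 120)), Rational(-21099, 43474)) = Add(Rational(-5723, 30), Rational(-21099, 43474)) = Rational(-62358668, 326055)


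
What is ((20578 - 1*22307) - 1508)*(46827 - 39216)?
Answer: -24636807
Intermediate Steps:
((20578 - 1*22307) - 1508)*(46827 - 39216) = ((20578 - 22307) - 1508)*7611 = (-1729 - 1508)*7611 = -3237*7611 = -24636807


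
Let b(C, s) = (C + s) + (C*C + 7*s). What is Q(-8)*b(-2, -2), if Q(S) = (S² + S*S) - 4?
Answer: -1736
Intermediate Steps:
b(C, s) = C + C² + 8*s (b(C, s) = (C + s) + (C² + 7*s) = C + C² + 8*s)
Q(S) = -4 + 2*S² (Q(S) = (S² + S²) - 4 = 2*S² - 4 = -4 + 2*S²)
Q(-8)*b(-2, -2) = (-4 + 2*(-8)²)*(-2 + (-2)² + 8*(-2)) = (-4 + 2*64)*(-2 + 4 - 16) = (-4 + 128)*(-14) = 124*(-14) = -1736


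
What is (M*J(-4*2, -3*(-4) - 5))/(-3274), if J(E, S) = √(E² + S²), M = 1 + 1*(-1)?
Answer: 0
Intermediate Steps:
M = 0 (M = 1 - 1 = 0)
(M*J(-4*2, -3*(-4) - 5))/(-3274) = (0*√((-4*2)² + (-3*(-4) - 5)²))/(-3274) = (0*√((-8)² + (12 - 5)²))*(-1/3274) = (0*√(64 + 7²))*(-1/3274) = (0*√(64 + 49))*(-1/3274) = (0*√113)*(-1/3274) = 0*(-1/3274) = 0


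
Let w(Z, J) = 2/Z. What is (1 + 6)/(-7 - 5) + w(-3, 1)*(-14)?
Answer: 35/4 ≈ 8.7500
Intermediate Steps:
(1 + 6)/(-7 - 5) + w(-3, 1)*(-14) = (1 + 6)/(-7 - 5) + (2/(-3))*(-14) = 7/(-12) + (2*(-1/3))*(-14) = 7*(-1/12) - 2/3*(-14) = -7/12 + 28/3 = 35/4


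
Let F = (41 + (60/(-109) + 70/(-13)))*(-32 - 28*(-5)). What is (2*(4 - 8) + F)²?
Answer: 28674525619600/2007889 ≈ 1.4281e+7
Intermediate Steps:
F = 5366196/1417 (F = (41 + (60*(-1/109) + 70*(-1/13)))*(-32 + 140) = (41 + (-60/109 - 70/13))*108 = (41 - 8410/1417)*108 = (49687/1417)*108 = 5366196/1417 ≈ 3787.0)
(2*(4 - 8) + F)² = (2*(4 - 8) + 5366196/1417)² = (2*(-4) + 5366196/1417)² = (-8 + 5366196/1417)² = (5354860/1417)² = 28674525619600/2007889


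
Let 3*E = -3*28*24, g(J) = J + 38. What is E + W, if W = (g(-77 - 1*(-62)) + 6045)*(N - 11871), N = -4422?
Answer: -98866596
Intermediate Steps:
g(J) = 38 + J
W = -98865924 (W = ((38 + (-77 - 1*(-62))) + 6045)*(-4422 - 11871) = ((38 + (-77 + 62)) + 6045)*(-16293) = ((38 - 15) + 6045)*(-16293) = (23 + 6045)*(-16293) = 6068*(-16293) = -98865924)
E = -672 (E = (-3*28*24)/3 = (-84*24)/3 = (⅓)*(-2016) = -672)
E + W = -672 - 98865924 = -98866596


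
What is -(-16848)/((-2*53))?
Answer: -8424/53 ≈ -158.94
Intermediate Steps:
-(-16848)/((-2*53)) = -(-16848)/(-106) = -(-16848)*(-1)/106 = -18*468/53 = -8424/53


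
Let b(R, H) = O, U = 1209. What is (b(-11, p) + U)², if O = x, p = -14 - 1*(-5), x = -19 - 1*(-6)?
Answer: 1430416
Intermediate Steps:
x = -13 (x = -19 + 6 = -13)
p = -9 (p = -14 + 5 = -9)
O = -13
b(R, H) = -13
(b(-11, p) + U)² = (-13 + 1209)² = 1196² = 1430416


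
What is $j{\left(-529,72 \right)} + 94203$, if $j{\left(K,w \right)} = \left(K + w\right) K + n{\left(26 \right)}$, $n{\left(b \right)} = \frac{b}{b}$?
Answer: $335957$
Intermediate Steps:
$n{\left(b \right)} = 1$
$j{\left(K,w \right)} = 1 + K \left(K + w\right)$ ($j{\left(K,w \right)} = \left(K + w\right) K + 1 = K \left(K + w\right) + 1 = 1 + K \left(K + w\right)$)
$j{\left(-529,72 \right)} + 94203 = \left(1 + \left(-529\right)^{2} - 38088\right) + 94203 = \left(1 + 279841 - 38088\right) + 94203 = 241754 + 94203 = 335957$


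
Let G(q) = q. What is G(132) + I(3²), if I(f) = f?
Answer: 141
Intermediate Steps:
G(132) + I(3²) = 132 + 3² = 132 + 9 = 141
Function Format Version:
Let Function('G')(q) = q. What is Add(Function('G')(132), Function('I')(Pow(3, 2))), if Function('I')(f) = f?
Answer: 141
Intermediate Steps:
Add(Function('G')(132), Function('I')(Pow(3, 2))) = Add(132, Pow(3, 2)) = Add(132, 9) = 141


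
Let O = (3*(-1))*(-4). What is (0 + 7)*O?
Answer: 84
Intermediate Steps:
O = 12 (O = -3*(-4) = 12)
(0 + 7)*O = (0 + 7)*12 = 7*12 = 84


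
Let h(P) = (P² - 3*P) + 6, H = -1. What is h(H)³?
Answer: 1000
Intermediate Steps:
h(P) = 6 + P² - 3*P
h(H)³ = (6 + (-1)² - 3*(-1))³ = (6 + 1 + 3)³ = 10³ = 1000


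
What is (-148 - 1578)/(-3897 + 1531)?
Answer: 863/1183 ≈ 0.72950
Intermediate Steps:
(-148 - 1578)/(-3897 + 1531) = -1726/(-2366) = -1726*(-1/2366) = 863/1183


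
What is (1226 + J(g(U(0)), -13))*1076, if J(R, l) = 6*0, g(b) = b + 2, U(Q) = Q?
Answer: 1319176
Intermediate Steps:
g(b) = 2 + b
J(R, l) = 0
(1226 + J(g(U(0)), -13))*1076 = (1226 + 0)*1076 = 1226*1076 = 1319176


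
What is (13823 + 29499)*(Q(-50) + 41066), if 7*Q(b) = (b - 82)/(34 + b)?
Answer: 24907572341/14 ≈ 1.7791e+9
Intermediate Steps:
Q(b) = (-82 + b)/(7*(34 + b)) (Q(b) = ((b - 82)/(34 + b))/7 = ((-82 + b)/(34 + b))/7 = (-82 + b)/(7*(34 + b)))
(13823 + 29499)*(Q(-50) + 41066) = (13823 + 29499)*((-82 - 50)/(7*(34 - 50)) + 41066) = 43322*((⅐)*(-132)/(-16) + 41066) = 43322*((⅐)*(-1/16)*(-132) + 41066) = 43322*(33/28 + 41066) = 43322*(1149881/28) = 24907572341/14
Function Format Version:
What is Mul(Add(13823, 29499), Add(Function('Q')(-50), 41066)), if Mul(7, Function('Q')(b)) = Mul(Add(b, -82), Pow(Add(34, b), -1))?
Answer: Rational(24907572341, 14) ≈ 1.7791e+9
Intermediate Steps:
Function('Q')(b) = Mul(Rational(1, 7), Pow(Add(34, b), -1), Add(-82, b)) (Function('Q')(b) = Mul(Rational(1, 7), Mul(Add(b, -82), Pow(Add(34, b), -1))) = Mul(Rational(1, 7), Mul(Add(-82, b), Pow(Add(34, b), -1))) = Mul(Rational(1, 7), Mul(Pow(Add(34, b), -1), Add(-82, b))) = Mul(Rational(1, 7), Pow(Add(34, b), -1), Add(-82, b)))
Mul(Add(13823, 29499), Add(Function('Q')(-50), 41066)) = Mul(Add(13823, 29499), Add(Mul(Rational(1, 7), Pow(Add(34, -50), -1), Add(-82, -50)), 41066)) = Mul(43322, Add(Mul(Rational(1, 7), Pow(-16, -1), -132), 41066)) = Mul(43322, Add(Mul(Rational(1, 7), Rational(-1, 16), -132), 41066)) = Mul(43322, Add(Rational(33, 28), 41066)) = Mul(43322, Rational(1149881, 28)) = Rational(24907572341, 14)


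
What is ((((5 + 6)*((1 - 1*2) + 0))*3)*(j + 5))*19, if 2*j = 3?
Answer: -8151/2 ≈ -4075.5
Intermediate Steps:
j = 3/2 (j = (½)*3 = 3/2 ≈ 1.5000)
((((5 + 6)*((1 - 1*2) + 0))*3)*(j + 5))*19 = ((((5 + 6)*((1 - 1*2) + 0))*3)*(3/2 + 5))*19 = (((11*((1 - 2) + 0))*3)*(13/2))*19 = (((11*(-1 + 0))*3)*(13/2))*19 = (((11*(-1))*3)*(13/2))*19 = (-11*3*(13/2))*19 = -33*13/2*19 = -429/2*19 = -8151/2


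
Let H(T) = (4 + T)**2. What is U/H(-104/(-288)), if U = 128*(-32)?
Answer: -5308416/24649 ≈ -215.36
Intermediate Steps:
U = -4096
U/H(-104/(-288)) = -4096/(4 - 104/(-288))**2 = -4096/(4 - 104*(-1/288))**2 = -4096/(4 + 13/36)**2 = -4096/((157/36)**2) = -4096/24649/1296 = -4096*1296/24649 = -5308416/24649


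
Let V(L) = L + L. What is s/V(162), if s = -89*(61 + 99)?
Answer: -3560/81 ≈ -43.951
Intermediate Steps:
V(L) = 2*L
s = -14240 (s = -89*160 = -14240)
s/V(162) = -14240/(2*162) = -14240/324 = -14240*1/324 = -3560/81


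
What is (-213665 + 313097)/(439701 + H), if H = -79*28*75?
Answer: 33144/91267 ≈ 0.36315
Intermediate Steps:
H = -165900 (H = -2212*75 = -165900)
(-213665 + 313097)/(439701 + H) = (-213665 + 313097)/(439701 - 165900) = 99432/273801 = 99432*(1/273801) = 33144/91267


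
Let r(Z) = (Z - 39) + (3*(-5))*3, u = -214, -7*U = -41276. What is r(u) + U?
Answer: 39190/7 ≈ 5598.6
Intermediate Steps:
U = 41276/7 (U = -⅐*(-41276) = 41276/7 ≈ 5896.6)
r(Z) = -84 + Z (r(Z) = (-39 + Z) - 15*3 = (-39 + Z) - 45 = -84 + Z)
r(u) + U = (-84 - 214) + 41276/7 = -298 + 41276/7 = 39190/7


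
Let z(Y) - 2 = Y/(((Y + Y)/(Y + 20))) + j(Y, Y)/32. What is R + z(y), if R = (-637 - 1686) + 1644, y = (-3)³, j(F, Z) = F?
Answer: -21803/32 ≈ -681.34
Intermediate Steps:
y = -27
z(Y) = 12 + 17*Y/32 (z(Y) = 2 + (Y/(((Y + Y)/(Y + 20))) + Y/32) = 2 + (Y/(((2*Y)/(20 + Y))) + Y*(1/32)) = 2 + (Y/((2*Y/(20 + Y))) + Y/32) = 2 + (Y*((20 + Y)/(2*Y)) + Y/32) = 2 + ((10 + Y/2) + Y/32) = 2 + (10 + 17*Y/32) = 12 + 17*Y/32)
R = -679 (R = -2323 + 1644 = -679)
R + z(y) = -679 + (12 + (17/32)*(-27)) = -679 + (12 - 459/32) = -679 - 75/32 = -21803/32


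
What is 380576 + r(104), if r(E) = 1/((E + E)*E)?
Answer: 8232620033/21632 ≈ 3.8058e+5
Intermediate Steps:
r(E) = 1/(2*E**2) (r(E) = 1/(((2*E))*E) = (1/(2*E))/E = 1/(2*E**2))
380576 + r(104) = 380576 + (1/2)/104**2 = 380576 + (1/2)*(1/10816) = 380576 + 1/21632 = 8232620033/21632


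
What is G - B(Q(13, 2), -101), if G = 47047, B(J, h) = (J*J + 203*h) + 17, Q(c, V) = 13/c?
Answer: 67532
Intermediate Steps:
B(J, h) = 17 + J² + 203*h (B(J, h) = (J² + 203*h) + 17 = 17 + J² + 203*h)
G - B(Q(13, 2), -101) = 47047 - (17 + (13/13)² + 203*(-101)) = 47047 - (17 + (13*(1/13))² - 20503) = 47047 - (17 + 1² - 20503) = 47047 - (17 + 1 - 20503) = 47047 - 1*(-20485) = 47047 + 20485 = 67532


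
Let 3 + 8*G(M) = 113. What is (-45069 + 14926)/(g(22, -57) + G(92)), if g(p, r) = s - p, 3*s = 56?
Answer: -361716/125 ≈ -2893.7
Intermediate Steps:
s = 56/3 (s = (⅓)*56 = 56/3 ≈ 18.667)
G(M) = 55/4 (G(M) = -3/8 + (⅛)*113 = -3/8 + 113/8 = 55/4)
g(p, r) = 56/3 - p
(-45069 + 14926)/(g(22, -57) + G(92)) = (-45069 + 14926)/((56/3 - 1*22) + 55/4) = -30143/((56/3 - 22) + 55/4) = -30143/(-10/3 + 55/4) = -30143/125/12 = -30143*12/125 = -361716/125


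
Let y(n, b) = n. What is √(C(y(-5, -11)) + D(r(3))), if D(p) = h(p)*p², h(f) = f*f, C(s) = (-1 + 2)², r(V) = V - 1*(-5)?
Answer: √4097 ≈ 64.008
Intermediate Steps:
r(V) = 5 + V (r(V) = V + 5 = 5 + V)
C(s) = 1 (C(s) = 1² = 1)
h(f) = f²
D(p) = p⁴ (D(p) = p²*p² = p⁴)
√(C(y(-5, -11)) + D(r(3))) = √(1 + (5 + 3)⁴) = √(1 + 8⁴) = √(1 + 4096) = √4097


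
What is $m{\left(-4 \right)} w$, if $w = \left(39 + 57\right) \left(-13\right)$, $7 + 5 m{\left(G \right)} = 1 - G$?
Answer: $\frac{2496}{5} \approx 499.2$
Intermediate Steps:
$m{\left(G \right)} = - \frac{6}{5} - \frac{G}{5}$ ($m{\left(G \right)} = - \frac{7}{5} + \frac{1 - G}{5} = - \frac{7}{5} - \left(- \frac{1}{5} + \frac{G}{5}\right) = - \frac{6}{5} - \frac{G}{5}$)
$w = -1248$ ($w = 96 \left(-13\right) = -1248$)
$m{\left(-4 \right)} w = \left(- \frac{6}{5} - - \frac{4}{5}\right) \left(-1248\right) = \left(- \frac{6}{5} + \frac{4}{5}\right) \left(-1248\right) = \left(- \frac{2}{5}\right) \left(-1248\right) = \frac{2496}{5}$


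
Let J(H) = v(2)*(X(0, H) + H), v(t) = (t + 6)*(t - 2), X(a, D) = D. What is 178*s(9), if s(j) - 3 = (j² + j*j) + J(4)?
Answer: 29370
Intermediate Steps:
v(t) = (-2 + t)*(6 + t) (v(t) = (6 + t)*(-2 + t) = (-2 + t)*(6 + t))
J(H) = 0 (J(H) = (-12 + 2² + 4*2)*(H + H) = (-12 + 4 + 8)*(2*H) = 0*(2*H) = 0)
s(j) = 3 + 2*j² (s(j) = 3 + ((j² + j*j) + 0) = 3 + ((j² + j²) + 0) = 3 + (2*j² + 0) = 3 + 2*j²)
178*s(9) = 178*(3 + 2*9²) = 178*(3 + 2*81) = 178*(3 + 162) = 178*165 = 29370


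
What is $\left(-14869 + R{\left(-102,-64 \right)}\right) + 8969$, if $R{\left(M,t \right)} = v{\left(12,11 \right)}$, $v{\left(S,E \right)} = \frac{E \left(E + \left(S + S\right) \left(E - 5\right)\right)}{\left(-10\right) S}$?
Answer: $- \frac{141941}{24} \approx -5914.2$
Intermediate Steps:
$v{\left(S,E \right)} = - \frac{E \left(E + 2 S \left(-5 + E\right)\right)}{10 S}$ ($v{\left(S,E \right)} = E \left(E + 2 S \left(-5 + E\right)\right) \left(- \frac{1}{10 S}\right) = - \frac{E \left(E + 2 S \left(-5 + E\right)\right)}{10 S}$)
$R{\left(M,t \right)} = - \frac{341}{24}$ ($R{\left(M,t \right)} = 11 - \frac{11^{2}}{5} - \frac{11^{2}}{10 \cdot 12} = 11 - \frac{121}{5} - \frac{121}{10} \cdot \frac{1}{12} = 11 - \frac{121}{5} - \frac{121}{120} = - \frac{341}{24}$)
$\left(-14869 + R{\left(-102,-64 \right)}\right) + 8969 = \left(-14869 - \frac{341}{24}\right) + 8969 = - \frac{357197}{24} + 8969 = - \frac{141941}{24}$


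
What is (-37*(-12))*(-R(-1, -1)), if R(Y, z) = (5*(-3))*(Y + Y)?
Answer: -13320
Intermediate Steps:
R(Y, z) = -30*Y
(-37*(-12))*(-R(-1, -1)) = (-37*(-12))*(-(-30)*(-1)) = 444*(-1*30) = 444*(-30) = -13320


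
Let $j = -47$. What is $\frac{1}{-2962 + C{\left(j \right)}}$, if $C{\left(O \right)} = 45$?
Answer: $- \frac{1}{2917} \approx -0.00034282$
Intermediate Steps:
$\frac{1}{-2962 + C{\left(j \right)}} = \frac{1}{-2962 + 45} = \frac{1}{-2917} = - \frac{1}{2917}$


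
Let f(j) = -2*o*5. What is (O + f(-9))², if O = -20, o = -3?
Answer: 100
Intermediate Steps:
f(j) = 30 (f(j) = -2*(-3)*5 = 6*5 = 30)
(O + f(-9))² = (-20 + 30)² = 10² = 100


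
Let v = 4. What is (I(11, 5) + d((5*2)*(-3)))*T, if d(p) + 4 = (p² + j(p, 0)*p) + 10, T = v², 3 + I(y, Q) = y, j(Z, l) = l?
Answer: 14624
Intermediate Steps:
I(y, Q) = -3 + y
T = 16 (T = 4² = 16)
d(p) = 6 + p² (d(p) = -4 + ((p² + 0*p) + 10) = -4 + ((p² + 0) + 10) = -4 + (p² + 10) = -4 + (10 + p²) = 6 + p²)
(I(11, 5) + d((5*2)*(-3)))*T = ((-3 + 11) + (6 + ((5*2)*(-3))²))*16 = (8 + (6 + (10*(-3))²))*16 = (8 + (6 + (-30)²))*16 = (8 + (6 + 900))*16 = (8 + 906)*16 = 914*16 = 14624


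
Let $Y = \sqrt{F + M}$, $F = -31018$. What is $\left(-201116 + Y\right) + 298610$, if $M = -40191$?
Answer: $97494 + i \sqrt{71209} \approx 97494.0 + 266.85 i$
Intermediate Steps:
$Y = i \sqrt{71209}$ ($Y = \sqrt{-31018 - 40191} = \sqrt{-71209} = i \sqrt{71209} \approx 266.85 i$)
$\left(-201116 + Y\right) + 298610 = \left(-201116 + i \sqrt{71209}\right) + 298610 = 97494 + i \sqrt{71209}$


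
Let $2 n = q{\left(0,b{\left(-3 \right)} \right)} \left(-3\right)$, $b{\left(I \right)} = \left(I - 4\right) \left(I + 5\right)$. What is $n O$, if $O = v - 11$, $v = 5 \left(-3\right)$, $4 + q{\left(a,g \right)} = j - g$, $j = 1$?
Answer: $429$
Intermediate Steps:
$b{\left(I \right)} = \left(-4 + I\right) \left(5 + I\right)$
$q{\left(a,g \right)} = -3 - g$ ($q{\left(a,g \right)} = -4 - \left(-1 + g\right) = -3 - g$)
$v = -15$
$n = - \frac{33}{2}$ ($n = \frac{\left(-3 - \left(-20 - 3 + \left(-3\right)^{2}\right)\right) \left(-3\right)}{2} = \frac{\left(-3 - \left(-20 - 3 + 9\right)\right) \left(-3\right)}{2} = \frac{\left(-3 - -14\right) \left(-3\right)}{2} = \frac{\left(-3 + 14\right) \left(-3\right)}{2} = \frac{11 \left(-3\right)}{2} = \frac{1}{2} \left(-33\right) = - \frac{33}{2} \approx -16.5$)
$O = -26$ ($O = -15 - 11 = -26$)
$n O = \left(- \frac{33}{2}\right) \left(-26\right) = 429$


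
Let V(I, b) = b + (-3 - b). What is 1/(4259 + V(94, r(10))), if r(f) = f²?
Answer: 1/4256 ≈ 0.00023496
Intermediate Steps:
V(I, b) = -3
1/(4259 + V(94, r(10))) = 1/(4259 - 3) = 1/4256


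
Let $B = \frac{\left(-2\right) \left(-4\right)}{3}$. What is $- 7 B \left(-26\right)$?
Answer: $\frac{1456}{3} \approx 485.33$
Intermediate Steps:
$B = \frac{8}{3}$ ($B = 8 \cdot \frac{1}{3} = \frac{8}{3} \approx 2.6667$)
$- 7 B \left(-26\right) = \left(-7\right) \frac{8}{3} \left(-26\right) = \left(- \frac{56}{3}\right) \left(-26\right) = \frac{1456}{3}$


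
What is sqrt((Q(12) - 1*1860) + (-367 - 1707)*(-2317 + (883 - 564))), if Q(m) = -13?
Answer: sqrt(4141979) ≈ 2035.2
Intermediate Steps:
sqrt((Q(12) - 1*1860) + (-367 - 1707)*(-2317 + (883 - 564))) = sqrt((-13 - 1*1860) + (-367 - 1707)*(-2317 + (883 - 564))) = sqrt((-13 - 1860) - 2074*(-2317 + 319)) = sqrt(-1873 - 2074*(-1998)) = sqrt(-1873 + 4143852) = sqrt(4141979)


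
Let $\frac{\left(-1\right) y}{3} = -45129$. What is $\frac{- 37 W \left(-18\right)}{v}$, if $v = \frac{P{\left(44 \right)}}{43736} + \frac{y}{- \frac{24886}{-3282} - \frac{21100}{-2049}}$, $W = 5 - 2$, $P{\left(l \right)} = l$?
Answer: $\frac{39800214717228}{150831722866703} \approx 0.26387$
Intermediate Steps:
$y = 135387$ ($y = \left(-3\right) \left(-45129\right) = 135387$)
$W = 3$
$v = \frac{150831722866703}{19920027386}$ ($v = \frac{44}{43736} + \frac{135387}{- \frac{24886}{-3282} - \frac{21100}{-2049}} = 44 \cdot \frac{1}{43736} + \frac{135387}{\left(-24886\right) \left(- \frac{1}{3282}\right) - - \frac{21100}{2049}} = \frac{1}{994} + \frac{135387}{\frac{12443}{1641} + \frac{21100}{2049}} = \frac{1}{994} + \frac{135387}{\frac{20040269}{1120803}} = \frac{1}{994} + 135387 \cdot \frac{1120803}{20040269} = \frac{1}{994} + \frac{151742155761}{20040269} = \frac{150831722866703}{19920027386} \approx 7571.9$)
$\frac{- 37 W \left(-18\right)}{v} = \frac{\left(-37\right) 3 \left(-18\right)}{\frac{150831722866703}{19920027386}} = \left(-111\right) \left(-18\right) \frac{19920027386}{150831722866703} = 1998 \cdot \frac{19920027386}{150831722866703} = \frac{39800214717228}{150831722866703}$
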